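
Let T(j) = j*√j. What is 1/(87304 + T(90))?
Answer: 10913/952657427 - 135*√10/3810629708 ≈ 1.1343e-5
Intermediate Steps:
T(j) = j^(3/2)
1/(87304 + T(90)) = 1/(87304 + 90^(3/2)) = 1/(87304 + 270*√10)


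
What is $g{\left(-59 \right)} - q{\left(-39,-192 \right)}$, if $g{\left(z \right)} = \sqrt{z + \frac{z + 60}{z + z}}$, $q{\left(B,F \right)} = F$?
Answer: $192 + \frac{i \sqrt{821634}}{118} \approx 192.0 + 7.6817 i$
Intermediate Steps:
$g{\left(z \right)} = \sqrt{z + \frac{60 + z}{2 z}}$
$g{\left(-59 \right)} - q{\left(-39,-192 \right)} = \frac{\sqrt{2 + 4 \left(-59\right) + \frac{120}{-59}}}{2} - -192 = \frac{\sqrt{2 - 236 + 120 \left(- \frac{1}{59}\right)}}{2} + 192 = \frac{\sqrt{2 - 236 - \frac{120}{59}}}{2} + 192 = \frac{\sqrt{- \frac{13926}{59}}}{2} + 192 = \frac{\frac{1}{59} i \sqrt{821634}}{2} + 192 = \frac{i \sqrt{821634}}{118} + 192 = 192 + \frac{i \sqrt{821634}}{118}$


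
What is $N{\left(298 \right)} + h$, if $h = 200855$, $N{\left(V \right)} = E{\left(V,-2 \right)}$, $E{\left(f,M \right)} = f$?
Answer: $201153$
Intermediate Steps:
$N{\left(V \right)} = V$
$N{\left(298 \right)} + h = 298 + 200855 = 201153$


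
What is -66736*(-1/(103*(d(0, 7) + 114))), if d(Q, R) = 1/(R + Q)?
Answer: 467152/82297 ≈ 5.6764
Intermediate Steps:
d(Q, R) = 1/(Q + R)
-66736*(-1/(103*(d(0, 7) + 114))) = -66736*(-1/(103*(1/(0 + 7) + 114))) = -66736*(-1/(103*(1/7 + 114))) = -66736/((799/7)*(-103)) = -66736/(-82297/7) = -66736*(-7/82297) = 467152/82297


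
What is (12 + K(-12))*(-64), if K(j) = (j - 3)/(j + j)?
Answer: -808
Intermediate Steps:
K(j) = (-3 + j)/(2*j) (K(j) = (-3 + j)/((2*j)) = (-3 + j)*(1/(2*j)) = (-3 + j)/(2*j))
(12 + K(-12))*(-64) = (12 + (1/2)*(-3 - 12)/(-12))*(-64) = (12 + (1/2)*(-1/12)*(-15))*(-64) = (12 + 5/8)*(-64) = (101/8)*(-64) = -808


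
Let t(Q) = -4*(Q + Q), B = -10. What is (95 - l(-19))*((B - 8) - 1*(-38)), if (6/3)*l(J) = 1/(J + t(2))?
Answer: 13302/7 ≈ 1900.3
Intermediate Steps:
t(Q) = -8*Q
l(J) = 1/(2*(-16 + J)) (l(J) = 1/(2*(J - 8*2)) = 1/(2*(J - 16)) = 1/(2*(-16 + J)))
(95 - l(-19))*((B - 8) - 1*(-38)) = (95 - 1/(2*(-16 - 19)))*((-10 - 8) - 1*(-38)) = (95 - 1/(2*(-35)))*(-18 + 38) = (95 - (-1)/(2*35))*20 = (95 - 1*(-1/70))*20 = (95 + 1/70)*20 = (6651/70)*20 = 13302/7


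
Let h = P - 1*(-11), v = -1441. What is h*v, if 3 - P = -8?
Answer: -31702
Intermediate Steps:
P = 11 (P = 3 - 1*(-8) = 3 + 8 = 11)
h = 22 (h = 11 - 1*(-11) = 11 + 11 = 22)
h*v = 22*(-1441) = -31702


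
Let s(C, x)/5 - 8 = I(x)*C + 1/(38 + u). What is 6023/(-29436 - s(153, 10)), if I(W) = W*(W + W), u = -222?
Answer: -1108232/33575579 ≈ -0.033007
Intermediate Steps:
I(W) = 2*W² (I(W) = W*(2*W) = 2*W²)
s(C, x) = 7355/184 + 10*C*x² (s(C, x) = 40 + 5*((2*x²)*C + 1/(38 - 222)) = 40 + 5*(2*C*x² + 1/(-184)) = 40 + 5*(2*C*x² - 1/184) = 40 + 5*(-1/184 + 2*C*x²) = 40 + (-5/184 + 10*C*x²) = 7355/184 + 10*C*x²)
6023/(-29436 - s(153, 10)) = 6023/(-29436 - (7355/184 + 10*153*10²)) = 6023/(-29436 - (7355/184 + 10*153*100)) = 6023/(-29436 - (7355/184 + 153000)) = 6023/(-29436 - 1*28159355/184) = 6023/(-29436 - 28159355/184) = 6023/(-33575579/184) = 6023*(-184/33575579) = -1108232/33575579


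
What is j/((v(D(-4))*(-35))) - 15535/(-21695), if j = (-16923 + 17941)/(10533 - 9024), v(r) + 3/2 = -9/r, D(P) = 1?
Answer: 3454854509/4812449985 ≈ 0.71790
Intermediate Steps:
v(r) = -3/2 - 9/r
j = 1018/1509 ≈ 0.67462
j/((v(D(-4))*(-35))) - 15535/(-21695) = 1018/(1509*(((-3/2 - 9/1)*(-35)))) - 15535/(-21695) = 1018/(1509*(((-3/2 - 9*1)*(-35)))) - 15535*(-1/21695) = 1018/(1509*(((-3/2 - 9)*(-35)))) + 3107/4339 = 1018/(1509*((-21/2*(-35)))) + 3107/4339 = 1018/(1509*(735/2)) + 3107/4339 = (1018/1509)*(2/735) + 3107/4339 = 2036/1109115 + 3107/4339 = 3454854509/4812449985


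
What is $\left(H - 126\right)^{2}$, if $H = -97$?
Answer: $49729$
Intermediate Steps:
$\left(H - 126\right)^{2} = \left(-97 - 126\right)^{2} = \left(-223\right)^{2} = 49729$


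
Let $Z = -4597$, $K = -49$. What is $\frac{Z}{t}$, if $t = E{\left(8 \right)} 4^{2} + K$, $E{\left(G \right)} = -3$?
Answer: $\frac{4597}{97} \approx 47.392$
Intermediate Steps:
$t = -97$ ($t = - 3 \cdot 4^{2} - 49 = \left(-3\right) 16 - 49 = -48 - 49 = -97$)
$\frac{Z}{t} = - \frac{4597}{-97} = \left(-4597\right) \left(- \frac{1}{97}\right) = \frac{4597}{97}$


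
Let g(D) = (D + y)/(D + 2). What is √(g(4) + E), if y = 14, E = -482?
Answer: I*√479 ≈ 21.886*I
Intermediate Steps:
g(D) = (14 + D)/(2 + D) (g(D) = (D + 14)/(D + 2) = (14 + D)/(2 + D))
√(g(4) + E) = √((14 + 4)/(2 + 4) - 482) = √(18/6 - 482) = √((⅙)*18 - 482) = √(3 - 482) = √(-479) = I*√479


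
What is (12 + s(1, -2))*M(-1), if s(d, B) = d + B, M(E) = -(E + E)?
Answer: 22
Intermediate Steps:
M(E) = -2*E
s(d, B) = B + d
(12 + s(1, -2))*M(-1) = (12 + (-2 + 1))*(-2*(-1)) = (12 - 1)*2 = 11*2 = 22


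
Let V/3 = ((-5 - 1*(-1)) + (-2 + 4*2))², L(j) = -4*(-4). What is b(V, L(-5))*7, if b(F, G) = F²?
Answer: 1008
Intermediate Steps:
L(j) = 16
V = 12 (V = 3*((-5 - 1*(-1)) + (-2 + 4*2))² = 3*((-5 + 1) + (-2 + 8))² = 3*(-4 + 6)² = 3*2² = 3*4 = 12)
b(V, L(-5))*7 = 12²*7 = 144*7 = 1008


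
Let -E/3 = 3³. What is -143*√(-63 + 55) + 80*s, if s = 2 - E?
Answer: 6640 - 286*I*√2 ≈ 6640.0 - 404.46*I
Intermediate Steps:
E = -81 (E = -3*3³ = -3*27 = -81)
s = 83 (s = 2 - 1*(-81) = 2 + 81 = 83)
-143*√(-63 + 55) + 80*s = -143*√(-63 + 55) + 80*83 = -286*I*√2 + 6640 = 6640 - 286*I*√2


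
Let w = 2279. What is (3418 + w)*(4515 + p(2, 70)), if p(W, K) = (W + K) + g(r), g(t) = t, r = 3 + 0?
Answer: 26149230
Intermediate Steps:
r = 3
p(W, K) = 3 + K + W (p(W, K) = (W + K) + 3 = (K + W) + 3 = 3 + K + W)
(3418 + w)*(4515 + p(2, 70)) = (3418 + 2279)*(4515 + (3 + 70 + 2)) = 5697*(4515 + 75) = 5697*4590 = 26149230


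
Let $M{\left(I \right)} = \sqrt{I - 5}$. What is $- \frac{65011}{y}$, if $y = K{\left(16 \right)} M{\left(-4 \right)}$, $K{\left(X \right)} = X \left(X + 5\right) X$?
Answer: $\frac{65011 i}{16128} \approx 4.0309 i$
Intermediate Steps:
$M{\left(I \right)} = \sqrt{-5 + I}$
$K{\left(X \right)} = X^{2} \left(5 + X\right)$ ($K{\left(X \right)} = X \left(5 + X\right) X = X^{2} \left(5 + X\right)$)
$y = 16128 i$ ($y = 16^{2} \left(5 + 16\right) \sqrt{-5 - 4} = 256 \cdot 21 \sqrt{-9} = 5376 \cdot 3 i = 16128 i \approx 16128.0 i$)
$- \frac{65011}{y} = - \frac{65011}{16128 i} = - 65011 \left(- \frac{i}{16128}\right) = \frac{65011 i}{16128}$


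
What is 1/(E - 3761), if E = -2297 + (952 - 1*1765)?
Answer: -1/6871 ≈ -0.00014554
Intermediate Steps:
E = -3110 (E = -2297 + (952 - 1765) = -2297 - 813 = -3110)
1/(E - 3761) = 1/(-3110 - 3761) = 1/(-6871) = -1/6871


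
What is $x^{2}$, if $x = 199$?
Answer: $39601$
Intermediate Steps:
$x^{2} = 199^{2} = 39601$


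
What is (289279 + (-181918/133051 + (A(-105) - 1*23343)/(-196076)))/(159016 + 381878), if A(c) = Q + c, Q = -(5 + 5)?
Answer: 3773354604808997/7055450510740572 ≈ 0.53481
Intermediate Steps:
Q = -10 (Q = -1*10 = -10)
A(c) = -10 + c
(289279 + (-181918/133051 + (A(-105) - 1*23343)/(-196076)))/(159016 + 381878) = (289279 + (-181918/133051 + ((-10 - 105) - 1*23343)/(-196076)))/(159016 + 381878) = (289279 + (-181918*1/133051 + (-115 - 23343)*(-1/196076)))/540894 = (289279 + (-181918/133051 - 23458*(-1/196076)))*(1/540894) = (289279 + (-181918/133051 + 11729/98038))*(1/540894) = (289279 - 16274321705/13044053938)*(1/540894) = (3773354604808997/13044053938)*(1/540894) = 3773354604808997/7055450510740572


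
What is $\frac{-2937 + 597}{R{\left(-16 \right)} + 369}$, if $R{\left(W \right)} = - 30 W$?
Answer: $- \frac{780}{283} \approx -2.7562$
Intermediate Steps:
$\frac{-2937 + 597}{R{\left(-16 \right)} + 369} = \frac{-2937 + 597}{\left(-30\right) \left(-16\right) + 369} = - \frac{2340}{480 + 369} = - \frac{2340}{849} = \left(-2340\right) \frac{1}{849} = - \frac{780}{283}$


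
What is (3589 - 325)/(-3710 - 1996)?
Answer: -544/951 ≈ -0.57203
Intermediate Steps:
(3589 - 325)/(-3710 - 1996) = 3264/(-5706) = 3264*(-1/5706) = -544/951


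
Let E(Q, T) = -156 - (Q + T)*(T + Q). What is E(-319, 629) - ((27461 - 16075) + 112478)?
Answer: -220120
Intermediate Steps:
E(Q, T) = -156 - (Q + T)² (E(Q, T) = -156 - (Q + T)*(Q + T) = -156 - (Q + T)²)
E(-319, 629) - ((27461 - 16075) + 112478) = (-156 - (-319 + 629)²) - ((27461 - 16075) + 112478) = (-156 - 1*310²) - (11386 + 112478) = (-156 - 1*96100) - 1*123864 = (-156 - 96100) - 123864 = -96256 - 123864 = -220120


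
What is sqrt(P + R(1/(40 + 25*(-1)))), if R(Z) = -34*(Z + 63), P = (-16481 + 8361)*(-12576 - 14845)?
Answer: 2*sqrt(12524421135)/15 ≈ 14922.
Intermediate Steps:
P = 222658520 (P = -8120*(-27421) = 222658520)
R(Z) = -2142 - 34*Z (R(Z) = -34*(63 + Z) = -2142 - 34*Z)
sqrt(P + R(1/(40 + 25*(-1)))) = sqrt(222658520 + (-2142 - 34/(40 + 25*(-1)))) = sqrt(222658520 + (-2142 - 34/(40 - 25))) = sqrt(222658520 + (-2142 - 34/15)) = sqrt(222658520 - 32164/15) = sqrt(3339845636/15) = 2*sqrt(12524421135)/15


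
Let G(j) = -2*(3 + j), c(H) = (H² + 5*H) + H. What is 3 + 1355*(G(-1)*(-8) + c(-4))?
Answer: 32523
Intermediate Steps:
c(H) = H² + 6*H
G(j) = -6 - 2*j
3 + 1355*(G(-1)*(-8) + c(-4)) = 3 + 1355*((-6 - 2*(-1))*(-8) - 4*(6 - 4)) = 3 + 1355*((-6 + 2)*(-8) - 4*2) = 3 + 1355*(-4*(-8) - 8) = 3 + 1355*(32 - 8) = 3 + 1355*24 = 3 + 32520 = 32523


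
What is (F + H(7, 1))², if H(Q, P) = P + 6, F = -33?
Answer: 676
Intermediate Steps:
H(Q, P) = 6 + P
(F + H(7, 1))² = (-33 + (6 + 1))² = (-33 + 7)² = (-26)² = 676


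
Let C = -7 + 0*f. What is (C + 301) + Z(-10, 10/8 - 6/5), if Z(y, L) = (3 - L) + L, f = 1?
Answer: 297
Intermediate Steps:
Z(y, L) = 3
C = -7 (C = -7 + 0*1 = -7 + 0 = -7)
(C + 301) + Z(-10, 10/8 - 6/5) = (-7 + 301) + 3 = 294 + 3 = 297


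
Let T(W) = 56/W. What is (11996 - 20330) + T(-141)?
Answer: -1175150/141 ≈ -8334.4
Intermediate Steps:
(11996 - 20330) + T(-141) = (11996 - 20330) + 56/(-141) = -8334 + 56*(-1/141) = -8334 - 56/141 = -1175150/141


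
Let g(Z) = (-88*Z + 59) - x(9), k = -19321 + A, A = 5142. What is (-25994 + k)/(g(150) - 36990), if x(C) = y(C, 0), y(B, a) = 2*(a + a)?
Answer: 40173/50131 ≈ 0.80136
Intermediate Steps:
y(B, a) = 4*a (y(B, a) = 2*(2*a) = 4*a)
x(C) = 0 (x(C) = 4*0 = 0)
k = -14179 (k = -19321 + 5142 = -14179)
g(Z) = 59 - 88*Z (g(Z) = (-88*Z + 59) - 1*0 = (59 - 88*Z) + 0 = 59 - 88*Z)
(-25994 + k)/(g(150) - 36990) = (-25994 - 14179)/((59 - 88*150) - 36990) = -40173/((59 - 13200) - 36990) = -40173/(-13141 - 36990) = -40173/(-50131) = -40173*(-1/50131) = 40173/50131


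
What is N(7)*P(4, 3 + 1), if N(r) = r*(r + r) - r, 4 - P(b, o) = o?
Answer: 0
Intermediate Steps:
P(b, o) = 4 - o
N(r) = -r + 2*r² (N(r) = r*(2*r) - r = 2*r² - r = -r + 2*r²)
N(7)*P(4, 3 + 1) = (7*(-1 + 2*7))*(4 - (3 + 1)) = (7*(-1 + 14))*(4 - 1*4) = (7*13)*(4 - 4) = 91*0 = 0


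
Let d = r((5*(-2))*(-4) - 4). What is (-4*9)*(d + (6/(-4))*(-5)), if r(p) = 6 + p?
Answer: -1782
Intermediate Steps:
d = 42 (d = 6 + ((5*(-2))*(-4) - 4) = 6 + (-10*(-4) - 4) = 6 + (40 - 4) = 6 + 36 = 42)
(-4*9)*(d + (6/(-4))*(-5)) = (-4*9)*(42 + (6/(-4))*(-5)) = -36*(42 + (6*(-¼))*(-5)) = -36*(42 - 3/2*(-5)) = -36*(42 + 15/2) = -36*99/2 = -1782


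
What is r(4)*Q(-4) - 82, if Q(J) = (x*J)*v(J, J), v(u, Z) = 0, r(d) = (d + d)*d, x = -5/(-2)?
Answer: -82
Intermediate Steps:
x = 5/2 (x = -5*(-½) = 5/2 ≈ 2.5000)
r(d) = 2*d² (r(d) = (2*d)*d = 2*d²)
Q(J) = 0 (Q(J) = (5*J/2)*0 = 0)
r(4)*Q(-4) - 82 = (2*4²)*0 - 82 = (2*16)*0 - 82 = 32*0 - 82 = 0 - 82 = -82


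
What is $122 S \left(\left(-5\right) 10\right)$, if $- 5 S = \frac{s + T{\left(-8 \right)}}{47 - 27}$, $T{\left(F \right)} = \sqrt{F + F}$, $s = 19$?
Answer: $1159 + 244 i \approx 1159.0 + 244.0 i$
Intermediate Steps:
$T{\left(F \right)} = \sqrt{2} \sqrt{F}$ ($T{\left(F \right)} = \sqrt{2 F} = \sqrt{2} \sqrt{F}$)
$S = - \frac{19}{100} - \frac{i}{25}$ ($S = - \frac{\left(19 + \sqrt{2} \sqrt{-8}\right) \frac{1}{47 - 27}}{5} = - \frac{\left(19 + \sqrt{2} \cdot 2 i \sqrt{2}\right) \frac{1}{20}}{5} = - \frac{\left(19 + 4 i\right) \frac{1}{20}}{5} = - \frac{\frac{19}{20} + \frac{i}{5}}{5} = - \frac{19}{100} - \frac{i}{25} \approx -0.19 - 0.04 i$)
$122 S \left(\left(-5\right) 10\right) = 122 \left(- \frac{19}{100} - \frac{i}{25}\right) \left(\left(-5\right) 10\right) = \left(- \frac{1159}{50} - \frac{122 i}{25}\right) \left(-50\right) = 1159 + 244 i$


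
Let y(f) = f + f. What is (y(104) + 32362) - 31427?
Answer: 1143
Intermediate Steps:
y(f) = 2*f
(y(104) + 32362) - 31427 = (2*104 + 32362) - 31427 = (208 + 32362) - 31427 = 32570 - 31427 = 1143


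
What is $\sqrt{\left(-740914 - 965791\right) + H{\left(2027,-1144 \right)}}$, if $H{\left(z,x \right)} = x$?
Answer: $3 i \sqrt{189761} \approx 1306.8 i$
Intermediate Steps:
$\sqrt{\left(-740914 - 965791\right) + H{\left(2027,-1144 \right)}} = \sqrt{\left(-740914 - 965791\right) - 1144} = \sqrt{-1706705 - 1144} = \sqrt{-1707849} = 3 i \sqrt{189761}$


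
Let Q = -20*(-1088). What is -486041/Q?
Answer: -486041/21760 ≈ -22.336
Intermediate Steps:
Q = 21760
-486041/Q = -486041/21760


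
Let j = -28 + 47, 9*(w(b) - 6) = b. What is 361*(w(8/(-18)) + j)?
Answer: 729581/81 ≈ 9007.2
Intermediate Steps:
w(b) = 6 + b/9
j = 19
361*(w(8/(-18)) + j) = 361*((6 + (8/(-18))/9) + 19) = 361*((6 + (8*(-1/18))/9) + 19) = 361*((6 + (⅑)*(-4/9)) + 19) = 361*((6 - 4/81) + 19) = 361*(482/81 + 19) = 361*(2021/81) = 729581/81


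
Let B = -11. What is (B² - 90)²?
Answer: 961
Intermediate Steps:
(B² - 90)² = ((-11)² - 90)² = (121 - 90)² = 31² = 961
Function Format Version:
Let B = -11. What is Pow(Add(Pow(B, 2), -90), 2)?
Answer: 961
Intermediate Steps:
Pow(Add(Pow(B, 2), -90), 2) = Pow(Add(Pow(-11, 2), -90), 2) = Pow(Add(121, -90), 2) = Pow(31, 2) = 961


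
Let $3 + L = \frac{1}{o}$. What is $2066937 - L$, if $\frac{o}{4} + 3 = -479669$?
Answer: $\frac{3965812974721}{1918688} \approx 2.0669 \cdot 10^{6}$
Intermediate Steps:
$o = -1918688$ ($o = -12 + 4 \left(-479669\right) = -12 - 1918676 = -1918688$)
$L = - \frac{5756065}{1918688}$ ($L = -3 + \frac{1}{-1918688} = -3 - \frac{1}{1918688} = - \frac{5756065}{1918688} \approx -3.0$)
$2066937 - L = 2066937 - - \frac{5756065}{1918688} = 2066937 + \frac{5756065}{1918688} = \frac{3965812974721}{1918688}$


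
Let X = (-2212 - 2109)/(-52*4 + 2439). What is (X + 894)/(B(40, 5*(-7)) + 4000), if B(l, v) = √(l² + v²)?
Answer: 318430880/1427587897 - 1990193*√113/7137939485 ≈ 0.22009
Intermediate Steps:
X = -4321/2231 (X = -4321/(-208 + 2439) = -4321/2231 ≈ -1.9368)
(X + 894)/(B(40, 5*(-7)) + 4000) = (-4321/2231 + 894)/(√(40² + (5*(-7))²) + 4000) = 1990193/(2231*(√(1600 + (-35)²) + 4000)) = 1990193/(2231*(√(1600 + 1225) + 4000)) = 1990193/(2231*(√2825 + 4000)) = 1990193/(2231*(5*√113 + 4000)) = 1990193/(2231*(4000 + 5*√113))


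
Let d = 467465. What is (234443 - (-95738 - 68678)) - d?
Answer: -68606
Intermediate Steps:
(234443 - (-95738 - 68678)) - d = (234443 - (-95738 - 68678)) - 1*467465 = (234443 - 1*(-164416)) - 467465 = (234443 + 164416) - 467465 = 398859 - 467465 = -68606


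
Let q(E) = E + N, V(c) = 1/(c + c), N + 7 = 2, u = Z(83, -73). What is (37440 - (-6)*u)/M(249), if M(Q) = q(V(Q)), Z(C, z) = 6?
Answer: -18663048/2489 ≈ -7498.2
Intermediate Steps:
u = 6
N = -5 (N = -7 + 2 = -5)
V(c) = 1/(2*c)
q(E) = -5 + E (q(E) = E - 5 = -5 + E)
M(Q) = -5 + 1/(2*Q)
(37440 - (-6)*u)/M(249) = (37440 - (-6)*6)/(-5 + (1/2)/249) = (37440 - 1*(-36))/(-5 + (1/2)*(1/249)) = (37440 + 36)/(-5 + 1/498) = 37476/(-2489/498) = 37476*(-498/2489) = -18663048/2489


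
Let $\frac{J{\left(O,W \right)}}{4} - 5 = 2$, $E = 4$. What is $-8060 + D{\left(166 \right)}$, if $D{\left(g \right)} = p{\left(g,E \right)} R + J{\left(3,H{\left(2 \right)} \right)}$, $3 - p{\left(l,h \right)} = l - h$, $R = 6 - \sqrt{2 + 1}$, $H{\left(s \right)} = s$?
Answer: $-8986 + 159 \sqrt{3} \approx -8710.6$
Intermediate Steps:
$J{\left(O,W \right)} = 28$ ($J{\left(O,W \right)} = 20 + 4 \cdot 2 = 20 + 8 = 28$)
$R = 6 - \sqrt{3} \approx 4.268$
$p{\left(l,h \right)} = 3 + h - l$ ($p{\left(l,h \right)} = 3 - \left(l - h\right) = 3 + \left(h - l\right) = 3 + h - l$)
$D{\left(g \right)} = 28 + \left(6 - \sqrt{3}\right) \left(7 - g\right)$ ($D{\left(g \right)} = \left(3 + 4 - g\right) \left(6 - \sqrt{3}\right) + 28 = \left(7 - g\right) \left(6 - \sqrt{3}\right) + 28 = \left(6 - \sqrt{3}\right) \left(7 - g\right) + 28 = 28 + \left(6 - \sqrt{3}\right) \left(7 - g\right)$)
$-8060 + D{\left(166 \right)} = -8060 + \left(28 + \left(6 - \sqrt{3}\right) \left(7 - 166\right)\right) = -8060 + \left(28 + \left(6 - \sqrt{3}\right) \left(-159\right)\right) = -8060 + \left(28 - \left(954 - 159 \sqrt{3}\right)\right) = -8060 - \left(926 - 159 \sqrt{3}\right) = -8986 + 159 \sqrt{3}$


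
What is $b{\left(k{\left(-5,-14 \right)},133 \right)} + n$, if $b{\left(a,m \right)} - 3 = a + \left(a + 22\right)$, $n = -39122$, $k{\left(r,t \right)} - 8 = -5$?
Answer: $-39091$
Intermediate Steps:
$k{\left(r,t \right)} = 3$ ($k{\left(r,t \right)} = 8 - 5 = 3$)
$b{\left(a,m \right)} = 25 + 2 a$ ($b{\left(a,m \right)} = 3 + \left(a + \left(a + 22\right)\right) = 3 + \left(a + \left(22 + a\right)\right) = 3 + \left(22 + 2 a\right) = 25 + 2 a$)
$b{\left(k{\left(-5,-14 \right)},133 \right)} + n = \left(25 + 2 \cdot 3\right) - 39122 = \left(25 + 6\right) - 39122 = 31 - 39122 = -39091$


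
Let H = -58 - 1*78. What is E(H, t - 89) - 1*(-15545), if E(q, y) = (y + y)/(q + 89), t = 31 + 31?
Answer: 730669/47 ≈ 15546.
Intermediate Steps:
t = 62
H = -136 (H = -58 - 78 = -136)
E(q, y) = 2*y/(89 + q) (E(q, y) = (2*y)/(89 + q) = 2*y/(89 + q))
E(H, t - 89) - 1*(-15545) = 2*(62 - 89)/(89 - 136) - 1*(-15545) = 2*(-27)/(-47) + 15545 = 2*(-27)*(-1/47) + 15545 = 54/47 + 15545 = 730669/47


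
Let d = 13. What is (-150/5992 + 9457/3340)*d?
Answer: 22817171/625415 ≈ 36.483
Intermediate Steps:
(-150/5992 + 9457/3340)*d = (-150/5992 + 9457/3340)*13 = (-150*1/5992 + 9457*(1/3340))*13 = (-75/2996 + 9457/3340)*13 = (1755167/625415)*13 = 22817171/625415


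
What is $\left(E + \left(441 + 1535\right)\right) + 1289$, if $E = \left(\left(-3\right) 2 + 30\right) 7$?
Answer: $3433$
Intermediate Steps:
$E = 168$ ($E = \left(-6 + 30\right) 7 = 24 \cdot 7 = 168$)
$\left(E + \left(441 + 1535\right)\right) + 1289 = \left(168 + \left(441 + 1535\right)\right) + 1289 = \left(168 + 1976\right) + 1289 = 2144 + 1289 = 3433$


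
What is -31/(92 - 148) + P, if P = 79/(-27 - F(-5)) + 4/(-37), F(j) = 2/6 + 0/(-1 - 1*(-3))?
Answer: -207689/84952 ≈ -2.4448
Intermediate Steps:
F(j) = ⅓ (F(j) = 2*(⅙) + 0/(-1 + 3) = ⅓ + 0/2 = ⅓ + 0*(½) = ⅓ + 0 = ⅓)
P = -9097/3034 (P = 79/(-27 - 1*⅓) + 4/(-37) = 79/(-27 - ⅓) + 4*(-1/37) = 79/(-82/3) - 4/37 = 79*(-3/82) - 4/37 = -237/82 - 4/37 = -9097/3034 ≈ -2.9984)
-31/(92 - 148) + P = -31/(92 - 148) - 9097/3034 = -31/(-56) - 9097/3034 = -31*(-1/56) - 9097/3034 = 31/56 - 9097/3034 = -207689/84952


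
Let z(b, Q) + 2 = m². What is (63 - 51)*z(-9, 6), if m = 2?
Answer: 24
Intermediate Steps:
z(b, Q) = 2 (z(b, Q) = -2 + 2² = -2 + 4 = 2)
(63 - 51)*z(-9, 6) = (63 - 51)*2 = 12*2 = 24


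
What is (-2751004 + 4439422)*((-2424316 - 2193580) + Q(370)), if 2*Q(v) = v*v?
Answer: -7681366516428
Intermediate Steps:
Q(v) = v**2/2 (Q(v) = (v*v)/2 = v**2/2)
(-2751004 + 4439422)*((-2424316 - 2193580) + Q(370)) = (-2751004 + 4439422)*((-2424316 - 2193580) + (1/2)*370**2) = 1688418*(-4617896 + (1/2)*136900) = 1688418*(-4617896 + 68450) = 1688418*(-4549446) = -7681366516428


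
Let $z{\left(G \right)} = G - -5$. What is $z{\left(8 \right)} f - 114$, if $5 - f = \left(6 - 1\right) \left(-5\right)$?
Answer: $276$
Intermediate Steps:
$z{\left(G \right)} = 5 + G$ ($z{\left(G \right)} = G + 5 = 5 + G$)
$f = 30$ ($f = 5 - \left(6 - 1\right) \left(-5\right) = 5 - 5 \left(-5\right) = 5 - -25 = 5 + 25 = 30$)
$z{\left(8 \right)} f - 114 = \left(5 + 8\right) 30 - 114 = 13 \cdot 30 - 114 = 390 - 114 = 276$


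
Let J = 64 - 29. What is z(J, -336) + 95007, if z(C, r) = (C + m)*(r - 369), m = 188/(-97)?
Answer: 6954744/97 ≈ 71698.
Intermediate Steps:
J = 35
m = -188/97 (m = 188*(-1/97) = -188/97 ≈ -1.9381)
z(C, r) = (-369 + r)*(-188/97 + C) (z(C, r) = (C - 188/97)*(r - 369) = (-188/97 + C)*(-369 + r) = (-369 + r)*(-188/97 + C))
z(J, -336) + 95007 = (69372/97 - 369*35 - 188/97*(-336) + 35*(-336)) + 95007 = (69372/97 - 12915 + 63168/97 - 11760) + 95007 = -2260935/97 + 95007 = 6954744/97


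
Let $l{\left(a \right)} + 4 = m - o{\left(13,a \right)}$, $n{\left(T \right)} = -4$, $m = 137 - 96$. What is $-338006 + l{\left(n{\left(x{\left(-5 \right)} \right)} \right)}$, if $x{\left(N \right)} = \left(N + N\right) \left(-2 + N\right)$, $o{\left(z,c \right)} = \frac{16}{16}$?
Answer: $-337970$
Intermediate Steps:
$o{\left(z,c \right)} = 1$ ($o{\left(z,c \right)} = 16 \cdot \frac{1}{16} = 1$)
$m = 41$ ($m = 137 - 96 = 41$)
$x{\left(N \right)} = 2 N \left(-2 + N\right)$
$l{\left(a \right)} = 36$ ($l{\left(a \right)} = -4 + \left(41 - 1\right) = -4 + 40 = 36$)
$-338006 + l{\left(n{\left(x{\left(-5 \right)} \right)} \right)} = -338006 + 36 = -337970$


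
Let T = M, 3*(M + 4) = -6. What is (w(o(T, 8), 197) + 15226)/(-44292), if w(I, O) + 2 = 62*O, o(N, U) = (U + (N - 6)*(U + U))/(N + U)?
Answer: -4573/7382 ≈ -0.61948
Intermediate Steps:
M = -6 (M = -4 + (1/3)*(-6) = -4 - 2 = -6)
T = -6
o(N, U) = (U + 2*U*(-6 + N))/(N + U) (o(N, U) = (U + (-6 + N)*(2*U))/(N + U) = (U + 2*U*(-6 + N))/(N + U))
w(I, O) = -2 + 62*O
(w(o(T, 8), 197) + 15226)/(-44292) = ((-2 + 62*197) + 15226)/(-44292) = ((-2 + 12214) + 15226)*(-1/44292) = (12212 + 15226)*(-1/44292) = 27438*(-1/44292) = -4573/7382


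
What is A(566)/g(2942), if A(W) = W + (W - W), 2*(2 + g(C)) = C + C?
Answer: 283/1470 ≈ 0.19252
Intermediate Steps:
g(C) = -2 + C (g(C) = -2 + (C + C)/2 = -2 + (2*C)/2 = -2 + C)
A(W) = W (A(W) = W + 0 = W)
A(566)/g(2942) = 566/(-2 + 2942) = 566/2940 = 566*(1/2940) = 283/1470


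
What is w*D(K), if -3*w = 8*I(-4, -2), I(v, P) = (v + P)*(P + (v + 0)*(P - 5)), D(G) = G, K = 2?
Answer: 832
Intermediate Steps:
I(v, P) = (P + v)*(P + v*(-5 + P))
w = 416 (w = -8*((-2)² - 5*(-4)² - 2*(-4)² - 4*(-2)² - 4*(-2)*(-4))/3 = -8*(4 - 5*16 - 2*16 - 4*4 - 32)/3 = -8*(4 - 80 - 32 - 16 - 32)/3 = -8*(-156)/3 = -⅓*(-1248) = 416)
w*D(K) = 416*2 = 832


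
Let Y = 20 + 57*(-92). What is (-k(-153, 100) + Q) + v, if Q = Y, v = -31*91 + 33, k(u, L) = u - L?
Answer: -7759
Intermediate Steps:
v = -2788 (v = -2821 + 33 = -2788)
Y = -5224 (Y = 20 - 5244 = -5224)
Q = -5224
(-k(-153, 100) + Q) + v = (-(-153 - 1*100) - 5224) - 2788 = (-(-153 - 100) - 5224) - 2788 = (-1*(-253) - 5224) - 2788 = (253 - 5224) - 2788 = -4971 - 2788 = -7759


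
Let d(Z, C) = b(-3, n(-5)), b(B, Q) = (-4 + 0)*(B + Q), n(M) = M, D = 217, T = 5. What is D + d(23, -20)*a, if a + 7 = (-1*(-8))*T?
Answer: 1273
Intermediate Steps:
b(B, Q) = -4*B - 4*Q (b(B, Q) = -4*(B + Q) = -4*B - 4*Q)
a = 33 (a = -7 - 1*(-8)*5 = -7 + 8*5 = -7 + 40 = 33)
d(Z, C) = 32 (d(Z, C) = -4*(-3) - 4*(-5) = 12 + 20 = 32)
D + d(23, -20)*a = 217 + 32*33 = 217 + 1056 = 1273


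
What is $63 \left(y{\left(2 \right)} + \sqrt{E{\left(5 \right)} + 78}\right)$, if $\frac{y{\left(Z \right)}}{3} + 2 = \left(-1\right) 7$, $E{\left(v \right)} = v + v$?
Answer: $-1701 + 126 \sqrt{22} \approx -1110.0$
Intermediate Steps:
$E{\left(v \right)} = 2 v$
$y{\left(Z \right)} = -27$ ($y{\left(Z \right)} = -6 + 3 \left(\left(-1\right) 7\right) = -6 + 3 \left(-7\right) = -6 - 21 = -27$)
$63 \left(y{\left(2 \right)} + \sqrt{E{\left(5 \right)} + 78}\right) = 63 \left(-27 + \sqrt{2 \cdot 5 + 78}\right) = 63 \left(-27 + \sqrt{10 + 78}\right) = 63 \left(-27 + \sqrt{88}\right) = 63 \left(-27 + 2 \sqrt{22}\right) = -1701 + 126 \sqrt{22}$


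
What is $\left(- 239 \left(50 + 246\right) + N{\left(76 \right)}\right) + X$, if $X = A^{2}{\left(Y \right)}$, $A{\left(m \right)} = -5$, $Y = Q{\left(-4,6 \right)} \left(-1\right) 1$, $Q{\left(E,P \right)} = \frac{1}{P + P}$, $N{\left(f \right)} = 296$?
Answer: $-70423$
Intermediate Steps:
$Q{\left(E,P \right)} = \frac{1}{2 P}$
$Y = - \frac{1}{12}$ ($Y = \frac{1}{2 \cdot 6} \left(-1\right) 1 = \frac{1}{2} \cdot \frac{1}{6} \left(-1\right) 1 = \frac{1}{12} \left(-1\right) 1 = \left(- \frac{1}{12}\right) 1 = - \frac{1}{12} \approx -0.083333$)
$X = 25$ ($X = \left(-5\right)^{2} = 25$)
$\left(- 239 \left(50 + 246\right) + N{\left(76 \right)}\right) + X = \left(- 239 \left(50 + 246\right) + 296\right) + 25 = \left(\left(-239\right) 296 + 296\right) + 25 = \left(-70744 + 296\right) + 25 = -70448 + 25 = -70423$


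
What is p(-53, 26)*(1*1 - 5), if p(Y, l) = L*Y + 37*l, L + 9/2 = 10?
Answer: -2682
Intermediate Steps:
L = 11/2 (L = -9/2 + 10 = 11/2 ≈ 5.5000)
p(Y, l) = 37*l + 11*Y/2 (p(Y, l) = 11*Y/2 + 37*l = 37*l + 11*Y/2)
p(-53, 26)*(1*1 - 5) = (37*26 + (11/2)*(-53))*(1*1 - 5) = (962 - 583/2)*(1 - 5) = (1341/2)*(-4) = -2682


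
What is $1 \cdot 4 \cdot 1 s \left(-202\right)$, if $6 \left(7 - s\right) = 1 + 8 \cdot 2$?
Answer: $- \frac{10100}{3} \approx -3366.7$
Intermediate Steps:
$s = \frac{25}{6}$ ($s = 7 - \frac{1 + 8 \cdot 2}{6} = 7 - \frac{1 + 16}{6} = 7 - \frac{17}{6} = \frac{25}{6} \approx 4.1667$)
$1 \cdot 4 \cdot 1 s \left(-202\right) = 1 \cdot 4 \cdot 1 \cdot \frac{25}{6} \left(-202\right) = 4 \cdot 1 \cdot \frac{25}{6} \left(-202\right) = 4 \cdot \frac{25}{6} \left(-202\right) = \frac{50}{3} \left(-202\right) = - \frac{10100}{3}$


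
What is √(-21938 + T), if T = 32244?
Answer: √10306 ≈ 101.52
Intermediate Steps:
√(-21938 + T) = √(-21938 + 32244) = √10306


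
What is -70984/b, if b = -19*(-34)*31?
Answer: -1868/527 ≈ -3.5446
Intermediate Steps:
b = 20026 (b = 646*31 = 20026)
-70984/b = -70984/20026 = -70984*1/20026 = -1868/527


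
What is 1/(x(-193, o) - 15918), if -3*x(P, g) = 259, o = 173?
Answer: -3/48013 ≈ -6.2483e-5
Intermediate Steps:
x(P, g) = -259/3 (x(P, g) = -⅓*259 = -259/3)
1/(x(-193, o) - 15918) = 1/(-259/3 - 15918) = 1/(-48013/3) = -3/48013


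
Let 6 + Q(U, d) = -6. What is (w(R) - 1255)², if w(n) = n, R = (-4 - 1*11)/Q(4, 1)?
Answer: 25150225/16 ≈ 1.5719e+6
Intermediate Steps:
Q(U, d) = -12 (Q(U, d) = -6 - 6 = -12)
R = 5/4 (R = (-4 - 1*11)/(-12) = (-4 - 11)*(-1/12) = -15*(-1/12) = 5/4 ≈ 1.2500)
(w(R) - 1255)² = (5/4 - 1255)² = (-5015/4)² = 25150225/16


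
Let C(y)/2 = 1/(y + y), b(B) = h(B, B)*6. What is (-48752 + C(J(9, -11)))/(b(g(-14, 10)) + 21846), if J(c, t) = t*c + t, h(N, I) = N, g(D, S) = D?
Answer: -13307/5940 ≈ -2.2402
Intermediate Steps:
b(B) = 6*B (b(B) = B*6 = 6*B)
J(c, t) = t + c*t (J(c, t) = c*t + t = t + c*t)
C(y) = 1/y (C(y) = 2/(y + y) = 2/((2*y)) = 2*(1/(2*y)) = 1/y)
(-48752 + C(J(9, -11)))/(b(g(-14, 10)) + 21846) = (-48752 + 1/(-11*(1 + 9)))/(6*(-14) + 21846) = (-48752 + 1/(-11*10))/(-84 + 21846) = (-48752 + 1/(-110))/21762 = (-48752 - 1/110)*(1/21762) = -5362721/110*1/21762 = -13307/5940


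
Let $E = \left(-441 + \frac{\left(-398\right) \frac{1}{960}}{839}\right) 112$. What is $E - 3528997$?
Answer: $- \frac{90068052523}{25170} \approx -3.5784 \cdot 10^{6}$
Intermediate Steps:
$E = - \frac{1243198033}{25170}$ ($E = \left(-441 + \left(-398\right) \frac{1}{960} \cdot \frac{1}{839}\right) 112 = \left(-441 - \frac{199}{402720}\right) 112 = \left(- \frac{177599719}{402720}\right) 112 = - \frac{1243198033}{25170} \approx -49392.0$)
$E - 3528997 = - \frac{1243198033}{25170} - 3528997 = - \frac{90068052523}{25170}$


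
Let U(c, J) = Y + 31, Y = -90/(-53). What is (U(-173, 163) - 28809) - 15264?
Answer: -2334136/53 ≈ -44040.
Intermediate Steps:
Y = 90/53 (Y = -90*(-1/53) = 90/53 ≈ 1.6981)
U(c, J) = 1733/53 (U(c, J) = 90/53 + 31 = 1733/53)
(U(-173, 163) - 28809) - 15264 = (1733/53 - 28809) - 15264 = -1525144/53 - 15264 = -2334136/53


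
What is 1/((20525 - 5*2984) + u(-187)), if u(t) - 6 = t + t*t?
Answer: 1/40393 ≈ 2.4757e-5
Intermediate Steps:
u(t) = 6 + t + t**2 (u(t) = 6 + (t + t*t) = 6 + (t + t**2) = 6 + t + t**2)
1/((20525 - 5*2984) + u(-187)) = 1/((20525 - 5*2984) + (6 - 187 + (-187)**2)) = 1/((20525 - 14920) + (6 - 187 + 34969)) = 1/(5605 + 34788) = 1/40393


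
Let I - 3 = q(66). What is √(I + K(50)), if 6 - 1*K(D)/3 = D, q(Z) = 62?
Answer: I*√67 ≈ 8.1853*I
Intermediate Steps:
K(D) = 18 - 3*D
I = 65 (I = 3 + 62 = 65)
√(I + K(50)) = √(65 + (18 - 3*50)) = √(65 + (18 - 150)) = √(65 - 132) = √(-67) = I*√67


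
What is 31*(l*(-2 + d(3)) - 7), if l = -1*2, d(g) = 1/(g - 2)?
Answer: -155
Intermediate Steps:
d(g) = 1/(-2 + g)
l = -2
31*(l*(-2 + d(3)) - 7) = 31*(-2*(-2 + 1/(-2 + 3)) - 7) = 31*(-2*(-2 + 1/1) - 7) = 31*(-2*(-2 + 1) - 7) = 31*(-2*(-1) - 7) = 31*(2 - 7) = 31*(-5) = -155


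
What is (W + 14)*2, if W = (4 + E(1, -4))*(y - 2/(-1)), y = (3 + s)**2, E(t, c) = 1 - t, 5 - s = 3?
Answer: 244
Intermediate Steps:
s = 2 (s = 5 - 1*3 = 5 - 3 = 2)
y = 25 (y = (3 + 2)**2 = 5**2 = 25)
W = 108 (W = (4 + (1 - 1*1))*(25 - 2/(-1)) = (4 + (1 - 1))*(25 - 2*(-1)) = (4 + 0)*(25 + 2) = 4*27 = 108)
(W + 14)*2 = (108 + 14)*2 = 122*2 = 244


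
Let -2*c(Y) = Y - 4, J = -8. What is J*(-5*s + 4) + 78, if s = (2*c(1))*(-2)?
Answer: -194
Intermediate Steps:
c(Y) = 2 - Y/2 (c(Y) = -(Y - 4)/2 = -(-4 + Y)/2 = 2 - Y/2)
s = -6 (s = (2*(2 - ½*1))*(-2) = (2*(2 - ½))*(-2) = (2*(3/2))*(-2) = 3*(-2) = -6)
J*(-5*s + 4) + 78 = -8*(-5*(-6) + 4) + 78 = -8*(30 + 4) + 78 = -8*34 + 78 = -272 + 78 = -194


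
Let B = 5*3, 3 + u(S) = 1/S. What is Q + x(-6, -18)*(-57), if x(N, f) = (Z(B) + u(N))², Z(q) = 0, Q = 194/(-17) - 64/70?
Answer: -4169113/7140 ≈ -583.91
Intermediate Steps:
u(S) = -3 + 1/S
Q = -7334/595 (Q = 194*(-1/17) - 64*1/70 = -194/17 - 32/35 = -7334/595 ≈ -12.326)
B = 15
x(N, f) = (-3 + 1/N)² (x(N, f) = (0 + (-3 + 1/N))² = (-3 + 1/N)²)
Q + x(-6, -18)*(-57) = -7334/595 + ((-1 + 3*(-6))²/(-6)²)*(-57) = -7334/595 + ((-1 - 18)²/36)*(-57) = -7334/595 + ((1/36)*(-19)²)*(-57) = -7334/595 + ((1/36)*361)*(-57) = -7334/595 + (361/36)*(-57) = -7334/595 - 6859/12 = -4169113/7140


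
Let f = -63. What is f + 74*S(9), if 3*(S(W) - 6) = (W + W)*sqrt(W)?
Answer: 1713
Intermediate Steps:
S(W) = 6 + 2*W**(3/2)/3 (S(W) = 6 + ((W + W)*sqrt(W))/3 = 6 + ((2*W)*sqrt(W))/3 = 6 + (2*W**(3/2))/3 = 6 + 2*W**(3/2)/3)
f + 74*S(9) = -63 + 74*(6 + 2*9**(3/2)/3) = -63 + 74*(6 + (2/3)*27) = -63 + 74*(6 + 18) = -63 + 74*24 = -63 + 1776 = 1713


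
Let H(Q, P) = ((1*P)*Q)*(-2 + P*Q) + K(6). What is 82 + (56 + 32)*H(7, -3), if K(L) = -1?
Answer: 42498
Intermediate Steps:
H(Q, P) = -1 + P*Q*(-2 + P*Q) (H(Q, P) = ((1*P)*Q)*(-2 + P*Q) - 1 = (P*Q)*(-2 + P*Q) - 1 = P*Q*(-2 + P*Q) - 1 = -1 + P*Q*(-2 + P*Q))
82 + (56 + 32)*H(7, -3) = 82 + (56 + 32)*(-1 + (-3)²*7² - 2*(-3)*7) = 82 + 88*(-1 + 9*49 + 42) = 82 + 88*(-1 + 441 + 42) = 82 + 88*482 = 82 + 42416 = 42498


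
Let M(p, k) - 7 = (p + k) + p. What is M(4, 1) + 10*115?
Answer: 1166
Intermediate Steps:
M(p, k) = 7 + k + 2*p (M(p, k) = 7 + ((p + k) + p) = 7 + ((k + p) + p) = 7 + (k + 2*p) = 7 + k + 2*p)
M(4, 1) + 10*115 = (7 + 1 + 2*4) + 10*115 = (7 + 1 + 8) + 1150 = 16 + 1150 = 1166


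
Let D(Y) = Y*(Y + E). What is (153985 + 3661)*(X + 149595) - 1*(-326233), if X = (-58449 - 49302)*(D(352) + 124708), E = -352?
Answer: -2118330622739765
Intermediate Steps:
D(Y) = Y*(-352 + Y) (D(Y) = Y*(Y - 352) = Y*(-352 + Y))
X = -13437411708 (X = (-58449 - 49302)*(352*(-352 + 352) + 124708) = -107751*(352*0 + 124708) = -107751*(0 + 124708) = -107751*124708 = -13437411708)
(153985 + 3661)*(X + 149595) - 1*(-326233) = (153985 + 3661)*(-13437411708 + 149595) - 1*(-326233) = 157646*(-13437262113) + 326233 = -2118330623065998 + 326233 = -2118330622739765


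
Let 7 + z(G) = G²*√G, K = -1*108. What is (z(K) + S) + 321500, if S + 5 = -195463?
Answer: 126025 + 69984*I*√3 ≈ 1.2603e+5 + 1.2122e+5*I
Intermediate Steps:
S = -195468 (S = -5 - 195463 = -195468)
K = -108
z(G) = -7 + G^(5/2) (z(G) = -7 + G²*√G = -7 + G^(5/2))
(z(K) + S) + 321500 = ((-7 + (-108)^(5/2)) - 195468) + 321500 = ((-7 + 69984*I*√3) - 195468) + 321500 = (-195475 + 69984*I*√3) + 321500 = 126025 + 69984*I*√3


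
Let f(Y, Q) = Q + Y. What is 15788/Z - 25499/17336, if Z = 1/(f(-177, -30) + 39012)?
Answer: 10620958276741/17336 ≈ 6.1265e+8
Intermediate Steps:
Z = 1/38805 (Z = 1/((-30 - 177) + 39012) = 1/(-207 + 39012) = 1/38805 ≈ 2.5770e-5)
15788/Z - 25499/17336 = 15788/(1/38805) - 25499/17336 = 15788*38805 - 25499*1/17336 = 612653340 - 25499/17336 = 10620958276741/17336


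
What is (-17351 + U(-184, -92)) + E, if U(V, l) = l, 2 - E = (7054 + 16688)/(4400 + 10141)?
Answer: -84544441/4847 ≈ -17443.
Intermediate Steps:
E = 1780/4847 (E = 2 - (7054 + 16688)/(4400 + 10141) = 2 - 23742/14541 = 2 - 1*7914/4847 = 2 - 7914/4847 = 1780/4847 ≈ 0.36724)
(-17351 + U(-184, -92)) + E = (-17351 - 92) + 1780/4847 = -17443 + 1780/4847 = -84544441/4847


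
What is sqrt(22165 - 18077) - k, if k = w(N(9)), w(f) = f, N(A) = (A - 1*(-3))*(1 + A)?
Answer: -120 + 2*sqrt(1022) ≈ -56.063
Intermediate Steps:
N(A) = (1 + A)*(3 + A) (N(A) = (A + 3)*(1 + A) = (3 + A)*(1 + A) = (1 + A)*(3 + A))
k = 120 (k = 3 + 9**2 + 4*9 = 3 + 81 + 36 = 120)
sqrt(22165 - 18077) - k = sqrt(22165 - 18077) - 1*120 = sqrt(4088) - 120 = 2*sqrt(1022) - 120 = -120 + 2*sqrt(1022)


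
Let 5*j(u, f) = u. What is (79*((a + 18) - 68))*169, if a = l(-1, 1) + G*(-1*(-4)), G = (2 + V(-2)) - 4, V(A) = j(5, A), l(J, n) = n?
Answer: -707603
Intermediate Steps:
j(u, f) = u/5
V(A) = 1 (V(A) = (⅕)*5 = 1)
G = -1 (G = (2 + 1) - 4 = 3 - 4 = -1)
a = -3 (a = 1 - (-1)*(-4) = 1 - 1*4 = 1 - 4 = -3)
(79*((a + 18) - 68))*169 = (79*((-3 + 18) - 68))*169 = (79*(15 - 68))*169 = (79*(-53))*169 = -4187*169 = -707603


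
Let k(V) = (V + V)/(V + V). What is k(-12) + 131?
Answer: 132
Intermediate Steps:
k(V) = 1 (k(V) = (2*V)/((2*V)) = (2*V)*(1/(2*V)) = 1)
k(-12) + 131 = 1 + 131 = 132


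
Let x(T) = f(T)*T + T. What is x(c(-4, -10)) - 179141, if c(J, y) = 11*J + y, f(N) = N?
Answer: -176279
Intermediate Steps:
c(J, y) = y + 11*J
x(T) = T + T² (x(T) = T*T + T = T² + T = T + T²)
x(c(-4, -10)) - 179141 = (-10 + 11*(-4))*(1 + (-10 + 11*(-4))) - 179141 = (-10 - 44)*(1 + (-10 - 44)) - 179141 = -54*(1 - 54) - 179141 = -54*(-53) - 179141 = 2862 - 179141 = -176279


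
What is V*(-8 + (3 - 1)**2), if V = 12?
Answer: -48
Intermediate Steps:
V*(-8 + (3 - 1)**2) = 12*(-8 + (3 - 1)**2) = 12*(-8 + 2**2) = 12*(-8 + 4) = 12*(-4) = -48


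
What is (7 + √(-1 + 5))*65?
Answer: 585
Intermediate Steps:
(7 + √(-1 + 5))*65 = (7 + √4)*65 = (7 + 2)*65 = 9*65 = 585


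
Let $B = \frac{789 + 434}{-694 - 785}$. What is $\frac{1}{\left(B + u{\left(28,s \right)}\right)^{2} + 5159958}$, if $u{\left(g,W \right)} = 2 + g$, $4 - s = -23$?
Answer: $\frac{2187441}{11288965351087} \approx 1.9377 \cdot 10^{-7}$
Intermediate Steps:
$s = 27$ ($s = 4 - -23 = 4 + 23 = 27$)
$B = - \frac{1223}{1479}$ ($B = \frac{1223}{-1479} = 1223 \left(- \frac{1}{1479}\right) = - \frac{1223}{1479} \approx -0.82691$)
$\frac{1}{\left(B + u{\left(28,s \right)}\right)^{2} + 5159958} = \frac{1}{\left(- \frac{1223}{1479} + \left(2 + 28\right)\right)^{2} + 5159958} = \frac{1}{\left(- \frac{1223}{1479} + 30\right)^{2} + 5159958} = \frac{1}{\left(\frac{43147}{1479}\right)^{2} + 5159958} = \frac{1}{\frac{1861663609}{2187441} + 5159958} = \frac{1}{\frac{11288965351087}{2187441}} = \frac{2187441}{11288965351087}$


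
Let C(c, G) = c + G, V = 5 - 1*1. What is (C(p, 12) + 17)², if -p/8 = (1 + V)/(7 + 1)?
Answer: 576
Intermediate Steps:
V = 4 (V = 5 - 1 = 4)
p = -5 (p = -8*(1 + 4)/(7 + 1) = -40/8 = -8*5/8 = -5)
C(c, G) = G + c
(C(p, 12) + 17)² = ((12 - 5) + 17)² = (7 + 17)² = 24² = 576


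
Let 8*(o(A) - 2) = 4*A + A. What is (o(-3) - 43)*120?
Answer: -5145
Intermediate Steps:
o(A) = 2 + 5*A/8 (o(A) = 2 + (4*A + A)/8 = 2 + (5*A)/8 = 2 + 5*A/8)
(o(-3) - 43)*120 = ((2 + (5/8)*(-3)) - 43)*120 = ((2 - 15/8) - 43)*120 = (⅛ - 43)*120 = -343/8*120 = -5145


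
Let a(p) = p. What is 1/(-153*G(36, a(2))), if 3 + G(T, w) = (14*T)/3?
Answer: -1/25245 ≈ -3.9612e-5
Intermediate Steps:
G(T, w) = -3 + 14*T/3 (G(T, w) = -3 + (14*T)/3 = -3 + (14*T)*(⅓) = -3 + 14*T/3)
1/(-153*G(36, a(2))) = 1/(-153*(-3 + (14/3)*36)) = 1/(-153*(-3 + 168)) = 1/(-153*165) = 1/(-25245) = -1/25245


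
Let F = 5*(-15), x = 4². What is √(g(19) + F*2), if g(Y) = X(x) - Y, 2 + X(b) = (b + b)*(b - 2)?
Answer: √277 ≈ 16.643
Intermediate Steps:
x = 16
X(b) = -2 + 2*b*(-2 + b) (X(b) = -2 + (b + b)*(b - 2) = -2 + (2*b)*(-2 + b) = -2 + 2*b*(-2 + b))
g(Y) = 446 - Y (g(Y) = (-2 - 4*16 + 2*16²) - Y = (-2 - 64 + 2*256) - Y = (-2 - 64 + 512) - Y = 446 - Y)
F = -75
√(g(19) + F*2) = √((446 - 1*19) - 75*2) = √((446 - 19) - 150) = √(427 - 150) = √277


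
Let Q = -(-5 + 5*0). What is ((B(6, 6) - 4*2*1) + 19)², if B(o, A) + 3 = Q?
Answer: 169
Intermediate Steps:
Q = 5 (Q = -(-5 + 0) = -1*(-5) = 5)
B(o, A) = 2 (B(o, A) = -3 + 5 = 2)
((B(6, 6) - 4*2*1) + 19)² = ((2 - 4*2*1) + 19)² = ((2 - 8*1) + 19)² = ((2 - 8) + 19)² = (-6 + 19)² = 13² = 169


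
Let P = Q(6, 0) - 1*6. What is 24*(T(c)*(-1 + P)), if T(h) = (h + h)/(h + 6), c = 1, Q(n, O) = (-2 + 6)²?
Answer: 432/7 ≈ 61.714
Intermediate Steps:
Q(n, O) = 16 (Q(n, O) = 4² = 16)
T(h) = 2*h/(6 + h) (T(h) = (2*h)/(6 + h) = 2*h/(6 + h))
P = 10 (P = 16 - 1*6 = 16 - 6 = 10)
24*(T(c)*(-1 + P)) = 24*((2*1/(6 + 1))*(-1 + 10)) = 24*((2*1/7)*9) = 24*((2*1*(⅐))*9) = 24*((2/7)*9) = 24*(18/7) = 432/7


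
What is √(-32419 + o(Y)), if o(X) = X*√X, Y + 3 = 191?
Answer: √(-32419 + 376*√47) ≈ 172.75*I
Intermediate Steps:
Y = 188 (Y = -3 + 191 = 188)
o(X) = X^(3/2)
√(-32419 + o(Y)) = √(-32419 + 188^(3/2)) = √(-32419 + 376*√47)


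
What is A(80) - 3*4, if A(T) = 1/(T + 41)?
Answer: -1451/121 ≈ -11.992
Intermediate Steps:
A(T) = 1/(41 + T)
A(80) - 3*4 = 1/(41 + 80) - 3*4 = 1/121 - 1*12 = 1/121 - 12 = -1451/121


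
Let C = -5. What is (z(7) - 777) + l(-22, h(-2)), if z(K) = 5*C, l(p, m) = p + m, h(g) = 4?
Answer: -820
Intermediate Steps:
l(p, m) = m + p
z(K) = -25 (z(K) = 5*(-5) = -25)
(z(7) - 777) + l(-22, h(-2)) = (-25 - 777) + (4 - 22) = -802 - 18 = -820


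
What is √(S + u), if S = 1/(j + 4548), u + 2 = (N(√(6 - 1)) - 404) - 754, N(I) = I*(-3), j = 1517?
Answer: √(-42669694935 - 110352675*√5)/6065 ≈ 34.157*I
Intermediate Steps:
N(I) = -3*I
u = -1160 - 3*√5 (u = -2 + ((-3*√(6 - 1) - 404) - 754) = -2 + ((-3*√5 - 404) - 754) = -2 + ((-404 - 3*√5) - 754) = -2 + (-1158 - 3*√5) = -1160 - 3*√5 ≈ -1166.7)
S = 1/6065 (S = 1/(1517 + 4548) = 1/6065 ≈ 0.00016488)
√(S + u) = √(1/6065 + (-1160 - 3*√5)) = √(-7035399/6065 - 3*√5)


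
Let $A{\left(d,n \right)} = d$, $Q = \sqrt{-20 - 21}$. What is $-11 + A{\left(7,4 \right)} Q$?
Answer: $-11 + 7 i \sqrt{41} \approx -11.0 + 44.822 i$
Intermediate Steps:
$Q = i \sqrt{41}$ ($Q = \sqrt{-41} = i \sqrt{41} \approx 6.4031 i$)
$-11 + A{\left(7,4 \right)} Q = -11 + 7 i \sqrt{41}$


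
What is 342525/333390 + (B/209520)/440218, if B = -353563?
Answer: 19869494212777/19339655182560 ≈ 1.0274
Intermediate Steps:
342525/333390 + (B/209520)/440218 = 342525/333390 - 353563/209520/440218 = 342525*(1/333390) - 353563*1/209520*(1/440218) = 22835/22226 - 353563/209520*1/440218 = 22835/22226 - 6671/1740273120 = 19869494212777/19339655182560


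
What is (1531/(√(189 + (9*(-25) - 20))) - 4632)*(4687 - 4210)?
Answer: -2209464 - 730287*I*√14/28 ≈ -2.2095e+6 - 97589.0*I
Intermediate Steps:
(1531/(√(189 + (9*(-25) - 20))) - 4632)*(4687 - 4210) = (1531/(√(189 + (-225 - 20))) - 4632)*477 = (1531/(√(189 - 245)) - 4632)*477 = (1531/(√(-56)) - 4632)*477 = (1531/((2*I*√14)) - 4632)*477 = (1531*(-I*√14/28) - 4632)*477 = (-1531*I*√14/28 - 4632)*477 = (-4632 - 1531*I*√14/28)*477 = -2209464 - 730287*I*√14/28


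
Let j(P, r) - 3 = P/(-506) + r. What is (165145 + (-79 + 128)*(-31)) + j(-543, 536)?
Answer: 83068033/506 ≈ 1.6417e+5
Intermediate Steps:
j(P, r) = 3 + r - P/506 (j(P, r) = 3 + (P/(-506) + r) = 3 + (-P/506 + r) = 3 + (r - P/506) = 3 + r - P/506)
(165145 + (-79 + 128)*(-31)) + j(-543, 536) = (165145 + (-79 + 128)*(-31)) + (3 + 536 - 1/506*(-543)) = (165145 + 49*(-31)) + (3 + 536 + 543/506) = (165145 - 1519) + 273277/506 = 163626 + 273277/506 = 83068033/506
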